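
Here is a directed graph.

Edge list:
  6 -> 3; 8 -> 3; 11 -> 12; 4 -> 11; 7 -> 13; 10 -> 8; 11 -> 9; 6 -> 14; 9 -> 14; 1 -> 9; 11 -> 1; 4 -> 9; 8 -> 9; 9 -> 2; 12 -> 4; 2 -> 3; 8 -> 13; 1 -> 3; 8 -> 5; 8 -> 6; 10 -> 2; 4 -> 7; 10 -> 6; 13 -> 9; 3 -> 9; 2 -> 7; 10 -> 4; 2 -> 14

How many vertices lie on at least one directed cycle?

A vertex is on a directed cycle iff it belongs to a strongly connected component of size ≥ 2 (or has a self-loop).
The vertices on cycles are {2, 3, 4, 7, 9, 11, 12, 13} — 8 in total.

8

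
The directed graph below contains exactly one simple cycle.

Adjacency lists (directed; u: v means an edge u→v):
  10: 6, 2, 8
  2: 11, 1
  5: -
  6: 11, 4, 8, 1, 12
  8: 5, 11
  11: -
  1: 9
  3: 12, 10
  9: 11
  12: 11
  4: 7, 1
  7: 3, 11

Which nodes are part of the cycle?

3, 4, 6, 7, 10

DFS with gray/black marking from 10:
10 gray
  6 gray
    11 gray
    11 black
    4 gray
      7 gray
        3 gray
          12 gray
            12→11: 11 black — skip
          12 black
          3→10: 10 is gray → back edge
Back edge closes the cycle 10 → 6 → 4 → 7 → 3 → 10; its vertices are {3, 4, 6, 7, 10}.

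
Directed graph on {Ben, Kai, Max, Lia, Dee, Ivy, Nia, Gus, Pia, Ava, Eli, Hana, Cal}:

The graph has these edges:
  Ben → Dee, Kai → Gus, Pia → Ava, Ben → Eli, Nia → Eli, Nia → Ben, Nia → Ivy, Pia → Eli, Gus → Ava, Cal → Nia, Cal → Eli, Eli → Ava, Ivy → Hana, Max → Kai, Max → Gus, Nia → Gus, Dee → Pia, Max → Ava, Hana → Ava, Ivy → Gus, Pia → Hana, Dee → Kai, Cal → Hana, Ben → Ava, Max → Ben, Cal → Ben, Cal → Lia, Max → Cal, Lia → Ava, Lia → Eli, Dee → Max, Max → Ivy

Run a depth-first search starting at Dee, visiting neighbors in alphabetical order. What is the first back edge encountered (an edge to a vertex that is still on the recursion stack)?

Ben->Dee

DFS from Dee (visiting neighbors in alphabetical order); mark gray on enter, black on exit:
Dee gray
  Kai gray
    Gus gray
      Ava gray
      Ava black
    Gus black
  Kai black
  Max gray
    Max→Ava: Ava black — skip
    Ben gray
      Ben→Ava: Ava black — skip
      Ben→Dee: Dee is gray → back edge
First back edge: Ben → Dee.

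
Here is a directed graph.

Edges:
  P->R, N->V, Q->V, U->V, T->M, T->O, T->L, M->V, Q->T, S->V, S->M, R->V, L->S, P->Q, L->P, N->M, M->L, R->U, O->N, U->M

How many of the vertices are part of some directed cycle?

A vertex is on a directed cycle iff it belongs to a strongly connected component of size ≥ 2 (or has a self-loop).
The vertices on cycles are {L, M, N, O, P, Q, R, S, T, U} — 10 in total.

10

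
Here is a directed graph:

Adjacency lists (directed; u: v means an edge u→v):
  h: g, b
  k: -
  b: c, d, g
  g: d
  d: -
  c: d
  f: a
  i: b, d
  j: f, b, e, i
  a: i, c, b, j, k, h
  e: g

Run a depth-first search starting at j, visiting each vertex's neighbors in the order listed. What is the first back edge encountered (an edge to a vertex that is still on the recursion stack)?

a->j

DFS from j (visiting each vertex's neighbors in the order listed); mark gray on enter, black on exit:
j gray
  f gray
    a gray
      i gray
        b gray
          c gray
            d gray
            d black
          c black
          b→d: d black — skip
          g gray
            g→d: d black — skip
          g black
        b black
        i→d: d black — skip
      i black
      a→c: c black — skip
      a→b: b black — skip
      a→j: j is gray → back edge
First back edge: a → j.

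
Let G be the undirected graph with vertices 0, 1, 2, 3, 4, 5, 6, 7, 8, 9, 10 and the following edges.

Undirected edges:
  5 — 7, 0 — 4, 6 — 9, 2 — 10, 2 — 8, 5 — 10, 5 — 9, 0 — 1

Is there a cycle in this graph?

DFS, tracking each vertex's parent; an edge to a visited non-parent vertex closes a cycle.
Start from 4:
visit 4 (parent –)
  visit 0 (parent 4)
    0–4: parent, skip
    visit 1 (parent 0)
      1–0: parent, skip
visit 2 (parent –)
  visit 8 (parent 2)
    8–2: parent, skip
  visit 10 (parent 2)
    visit 5 (parent 10)
      visit 9 (parent 5)
        visit 6 (parent 9)
          6–9: parent, skip
        9–5: parent, skip
      visit 7 (parent 5)
        7–5: parent, skip
      5–10: parent, skip
    10–2: parent, skip
visit 3 (parent –)
No non-parent visited neighbor found — the graph is a forest.

No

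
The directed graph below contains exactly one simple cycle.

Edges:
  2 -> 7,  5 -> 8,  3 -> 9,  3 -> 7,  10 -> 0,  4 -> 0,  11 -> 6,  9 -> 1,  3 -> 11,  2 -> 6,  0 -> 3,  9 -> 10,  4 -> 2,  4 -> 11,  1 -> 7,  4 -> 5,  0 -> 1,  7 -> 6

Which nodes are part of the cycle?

0, 3, 9, 10

DFS with gray/black marking from 0:
0 gray
  1 gray
    7 gray
      6 gray
      6 black
    7 black
  1 black
  3 gray
    9 gray
      9→1: 1 black — skip
      10 gray
        10→0: 0 is gray → back edge
Back edge closes the cycle 0 → 3 → 9 → 10 → 0; its vertices are {0, 3, 9, 10}.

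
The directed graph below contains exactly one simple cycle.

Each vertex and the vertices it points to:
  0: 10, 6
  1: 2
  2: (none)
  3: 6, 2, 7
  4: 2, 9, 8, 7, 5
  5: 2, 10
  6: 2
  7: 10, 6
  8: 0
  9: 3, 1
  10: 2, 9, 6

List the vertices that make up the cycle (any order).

3, 7, 9, 10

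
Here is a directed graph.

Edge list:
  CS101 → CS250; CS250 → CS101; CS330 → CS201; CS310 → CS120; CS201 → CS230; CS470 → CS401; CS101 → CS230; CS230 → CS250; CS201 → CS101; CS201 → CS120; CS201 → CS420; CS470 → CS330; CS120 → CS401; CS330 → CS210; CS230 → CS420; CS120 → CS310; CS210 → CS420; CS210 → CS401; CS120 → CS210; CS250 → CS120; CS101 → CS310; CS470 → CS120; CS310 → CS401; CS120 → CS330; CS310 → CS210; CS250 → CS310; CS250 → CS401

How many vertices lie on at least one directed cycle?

7

A vertex is on a directed cycle iff it belongs to a strongly connected component of size ≥ 2 (or has a self-loop).
The vertices on cycles are {CS101, CS120, CS201, CS230, CS250, CS310, CS330} — 7 in total.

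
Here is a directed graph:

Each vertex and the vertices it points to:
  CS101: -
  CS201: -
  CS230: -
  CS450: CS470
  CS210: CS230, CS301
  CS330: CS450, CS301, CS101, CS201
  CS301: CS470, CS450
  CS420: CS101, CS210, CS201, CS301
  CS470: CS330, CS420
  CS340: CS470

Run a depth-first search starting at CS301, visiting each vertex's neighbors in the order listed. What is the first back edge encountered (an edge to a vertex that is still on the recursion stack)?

CS450→CS470

DFS from CS301 (visiting each vertex's neighbors in the order listed); mark gray on enter, black on exit:
CS301 gray
  CS470 gray
    CS330 gray
      CS450 gray
        CS450→CS470: CS470 is gray → back edge
First back edge: CS450 → CS470.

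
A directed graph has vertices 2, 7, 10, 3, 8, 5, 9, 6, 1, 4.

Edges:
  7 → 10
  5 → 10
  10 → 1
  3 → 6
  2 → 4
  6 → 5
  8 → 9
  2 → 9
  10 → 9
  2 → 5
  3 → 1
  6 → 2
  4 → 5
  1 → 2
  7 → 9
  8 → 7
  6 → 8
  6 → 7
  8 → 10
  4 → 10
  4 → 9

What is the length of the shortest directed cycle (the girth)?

4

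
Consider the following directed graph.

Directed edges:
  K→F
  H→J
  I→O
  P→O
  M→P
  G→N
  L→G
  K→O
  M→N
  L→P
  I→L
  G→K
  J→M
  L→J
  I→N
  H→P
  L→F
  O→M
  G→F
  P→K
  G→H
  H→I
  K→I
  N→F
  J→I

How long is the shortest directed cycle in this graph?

3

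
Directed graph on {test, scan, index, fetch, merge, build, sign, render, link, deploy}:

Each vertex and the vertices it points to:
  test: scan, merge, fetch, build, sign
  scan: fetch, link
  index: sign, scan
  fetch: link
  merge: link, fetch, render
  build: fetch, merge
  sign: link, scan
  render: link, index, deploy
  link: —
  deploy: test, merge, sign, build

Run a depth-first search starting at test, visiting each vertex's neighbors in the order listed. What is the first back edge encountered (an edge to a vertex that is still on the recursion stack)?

deploy→test

DFS from test (visiting each vertex's neighbors in the order listed); mark gray on enter, black on exit:
test gray
  scan gray
    fetch gray
      link gray
      link black
    fetch black
    scan→link: link black — skip
  scan black
  merge gray
    merge→link: link black — skip
    merge→fetch: fetch black — skip
    render gray
      render→link: link black — skip
      index gray
        sign gray
          sign→link: link black — skip
          sign→scan: scan black — skip
        sign black
        index→scan: scan black — skip
      index black
      deploy gray
        deploy→test: test is gray → back edge
First back edge: deploy → test.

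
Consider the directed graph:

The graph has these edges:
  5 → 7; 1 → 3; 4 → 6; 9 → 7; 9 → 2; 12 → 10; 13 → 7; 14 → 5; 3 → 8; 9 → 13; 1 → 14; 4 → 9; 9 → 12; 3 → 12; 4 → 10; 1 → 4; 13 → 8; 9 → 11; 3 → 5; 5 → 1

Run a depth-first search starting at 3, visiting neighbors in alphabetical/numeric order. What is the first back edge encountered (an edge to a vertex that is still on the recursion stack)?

1→3

DFS from 3 (visiting neighbors in alphabetical/numeric order); mark gray on enter, black on exit:
3 gray
  5 gray
    1 gray
      1→3: 3 is gray → back edge
First back edge: 1 → 3.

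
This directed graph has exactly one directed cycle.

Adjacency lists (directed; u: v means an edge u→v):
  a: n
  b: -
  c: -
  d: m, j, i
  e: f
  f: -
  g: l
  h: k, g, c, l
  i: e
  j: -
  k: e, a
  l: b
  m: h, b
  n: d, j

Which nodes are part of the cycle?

a, d, h, k, m, n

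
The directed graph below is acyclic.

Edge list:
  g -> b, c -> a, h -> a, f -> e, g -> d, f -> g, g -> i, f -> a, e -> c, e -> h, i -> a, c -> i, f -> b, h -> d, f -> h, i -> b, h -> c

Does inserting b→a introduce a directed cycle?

Adding b→a creates a cycle iff a can already reach b.
Explore from a: no path reaches b. The graph stays acyclic.

No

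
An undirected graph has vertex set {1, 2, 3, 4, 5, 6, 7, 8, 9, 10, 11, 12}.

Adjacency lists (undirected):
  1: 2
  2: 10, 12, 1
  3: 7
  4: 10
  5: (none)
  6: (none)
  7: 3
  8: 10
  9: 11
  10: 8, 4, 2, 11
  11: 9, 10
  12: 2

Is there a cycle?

No

DFS, tracking each vertex's parent; an edge to a visited non-parent vertex closes a cycle.
Start from 1:
visit 1 (parent –)
  visit 2 (parent 1)
    visit 10 (parent 2)
      visit 8 (parent 10)
        8–10: parent, skip
      visit 4 (parent 10)
        4–10: parent, skip
      10–2: parent, skip
      visit 11 (parent 10)
        visit 9 (parent 11)
          9–11: parent, skip
        11–10: parent, skip
    visit 12 (parent 2)
      12–2: parent, skip
    2–1: parent, skip
visit 3 (parent –)
  visit 7 (parent 3)
    7–3: parent, skip
visit 5 (parent –)
visit 6 (parent –)
No non-parent visited neighbor found — the graph is a forest.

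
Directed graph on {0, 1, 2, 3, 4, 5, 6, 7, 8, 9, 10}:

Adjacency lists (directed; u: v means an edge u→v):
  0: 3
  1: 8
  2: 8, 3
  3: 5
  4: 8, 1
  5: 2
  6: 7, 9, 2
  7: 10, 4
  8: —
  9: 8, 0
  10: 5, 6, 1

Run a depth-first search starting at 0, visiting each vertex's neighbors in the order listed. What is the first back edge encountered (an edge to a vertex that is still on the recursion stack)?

DFS from 0 (visiting each vertex's neighbors in the order listed); mark gray on enter, black on exit:
0 gray
  3 gray
    5 gray
      2 gray
        8 gray
        8 black
        2→3: 3 is gray → back edge
First back edge: 2 → 3.

2->3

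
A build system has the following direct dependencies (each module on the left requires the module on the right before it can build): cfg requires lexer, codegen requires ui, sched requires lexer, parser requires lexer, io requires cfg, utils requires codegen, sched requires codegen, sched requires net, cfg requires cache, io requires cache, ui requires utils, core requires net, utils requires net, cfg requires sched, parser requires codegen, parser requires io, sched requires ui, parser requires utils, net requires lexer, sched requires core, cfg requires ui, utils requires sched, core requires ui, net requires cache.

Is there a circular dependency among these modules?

Yes

DFS with white/gray/black marking, starting from net:
net gray
  cache gray
  cache black
  lexer gray
  lexer black
net black
utils gray
  sched gray
    sched→net: net black — skip
    codegen gray
      ui gray
        ui→utils: utils is gray → back edge
Back edge found, so a cycle exists: utils → sched → codegen → ui → utils.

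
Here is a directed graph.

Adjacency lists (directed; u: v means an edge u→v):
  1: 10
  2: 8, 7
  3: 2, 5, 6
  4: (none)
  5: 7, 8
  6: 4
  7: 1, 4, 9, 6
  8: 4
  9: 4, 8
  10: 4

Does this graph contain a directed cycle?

No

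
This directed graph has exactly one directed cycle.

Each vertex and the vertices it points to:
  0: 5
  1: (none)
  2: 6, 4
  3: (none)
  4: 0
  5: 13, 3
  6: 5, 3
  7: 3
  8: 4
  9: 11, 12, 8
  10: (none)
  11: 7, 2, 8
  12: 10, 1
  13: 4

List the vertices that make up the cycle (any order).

0, 4, 5, 13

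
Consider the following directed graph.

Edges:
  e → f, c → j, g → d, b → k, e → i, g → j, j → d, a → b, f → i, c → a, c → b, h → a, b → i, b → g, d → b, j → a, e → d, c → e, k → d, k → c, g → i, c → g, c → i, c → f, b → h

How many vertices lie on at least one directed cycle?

A vertex is on a directed cycle iff it belongs to a strongly connected component of size ≥ 2 (or has a self-loop).
The vertices on cycles are {a, b, c, d, e, g, h, j, k} — 9 in total.

9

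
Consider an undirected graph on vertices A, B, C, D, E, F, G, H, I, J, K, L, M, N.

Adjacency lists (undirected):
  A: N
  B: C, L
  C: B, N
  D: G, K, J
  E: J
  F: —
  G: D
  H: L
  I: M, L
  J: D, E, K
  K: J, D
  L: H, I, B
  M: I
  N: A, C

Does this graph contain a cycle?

DFS, tracking each vertex's parent; an edge to a visited non-parent vertex closes a cycle.
Start from K:
visit K (parent –)
  visit J (parent K)
    visit D (parent J)
      visit G (parent D)
        G–D: parent, skip
      D–K: K visited and ≠ parent → cycle
Cycle: K – J – D – K.

Yes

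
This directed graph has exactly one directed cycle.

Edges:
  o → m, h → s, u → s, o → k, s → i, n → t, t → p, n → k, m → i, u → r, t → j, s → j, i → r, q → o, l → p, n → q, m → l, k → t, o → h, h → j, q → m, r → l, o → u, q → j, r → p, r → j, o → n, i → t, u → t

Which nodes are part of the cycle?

n, o, q

DFS with gray/black marking from n:
n gray
  t gray
    p gray
    p black
    j gray
    j black
  t black
  q gray
    m gray
      i gray
        i→t: t black — skip
        r gray
          l gray
            l→p: p black — skip
          l black
          r→j: j black — skip
          r→p: p black — skip
        r black
      i black
      m→l: l black — skip
    m black
    q→j: j black — skip
    o gray
      h gray
        s gray
          s→i: i black — skip
          s→j: j black — skip
        s black
        h→j: j black — skip
      h black
      o→m: m black — skip
      k gray
        k→t: t black — skip
      k black
      o→n: n is gray → back edge
Back edge closes the cycle n → q → o → n; its vertices are {n, o, q}.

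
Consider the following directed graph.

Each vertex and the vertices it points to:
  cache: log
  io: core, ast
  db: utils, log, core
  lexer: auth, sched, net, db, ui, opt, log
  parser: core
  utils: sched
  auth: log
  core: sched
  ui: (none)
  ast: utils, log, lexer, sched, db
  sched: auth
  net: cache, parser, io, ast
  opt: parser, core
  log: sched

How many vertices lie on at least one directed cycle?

7

A vertex is on a directed cycle iff it belongs to a strongly connected component of size ≥ 2 (or has a self-loop).
The vertices on cycles are {io, ast, log, net, auth, lexer, sched} — 7 in total.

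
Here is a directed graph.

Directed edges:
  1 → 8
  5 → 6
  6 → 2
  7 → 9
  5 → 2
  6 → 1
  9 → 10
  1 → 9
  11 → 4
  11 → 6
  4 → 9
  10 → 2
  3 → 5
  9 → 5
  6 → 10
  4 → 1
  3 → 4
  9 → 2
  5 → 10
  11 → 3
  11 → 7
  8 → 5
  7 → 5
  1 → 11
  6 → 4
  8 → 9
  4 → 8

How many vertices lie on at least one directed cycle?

9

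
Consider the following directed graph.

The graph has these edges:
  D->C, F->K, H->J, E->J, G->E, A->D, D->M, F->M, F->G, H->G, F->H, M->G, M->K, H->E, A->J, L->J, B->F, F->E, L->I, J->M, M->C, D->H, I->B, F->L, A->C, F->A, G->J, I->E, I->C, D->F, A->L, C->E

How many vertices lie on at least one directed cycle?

11

A vertex is on a directed cycle iff it belongs to a strongly connected component of size ≥ 2 (or has a self-loop).
The vertices on cycles are {A, B, C, D, E, F, G, I, J, L, M} — 11 in total.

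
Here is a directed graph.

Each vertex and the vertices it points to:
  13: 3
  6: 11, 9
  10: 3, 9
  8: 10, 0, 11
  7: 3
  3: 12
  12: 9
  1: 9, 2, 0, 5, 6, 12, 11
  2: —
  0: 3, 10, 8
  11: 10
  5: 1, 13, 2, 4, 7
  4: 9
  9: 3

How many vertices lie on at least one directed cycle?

A vertex is on a directed cycle iff it belongs to a strongly connected component of size ≥ 2 (or has a self-loop).
The vertices on cycles are {0, 1, 3, 5, 8, 9, 12} — 7 in total.

7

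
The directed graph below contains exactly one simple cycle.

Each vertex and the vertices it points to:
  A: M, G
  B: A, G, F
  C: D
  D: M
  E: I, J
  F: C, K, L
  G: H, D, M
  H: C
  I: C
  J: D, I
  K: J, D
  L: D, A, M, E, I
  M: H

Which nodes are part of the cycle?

DFS with gray/black marking from H:
H gray
  C gray
    D gray
      M gray
        M→H: H is gray → back edge
Back edge closes the cycle H → C → D → M → H; its vertices are {C, D, H, M}.

C, D, H, M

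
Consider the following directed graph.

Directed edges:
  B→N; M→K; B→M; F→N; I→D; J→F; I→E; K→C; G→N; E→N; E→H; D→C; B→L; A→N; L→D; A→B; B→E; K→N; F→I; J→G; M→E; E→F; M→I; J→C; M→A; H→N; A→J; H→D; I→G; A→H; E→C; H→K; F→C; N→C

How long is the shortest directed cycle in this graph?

3

For each vertex v, BFS finds the shortest path from v back to v.
The shortest such closed walk is M → A → B → M, length 3.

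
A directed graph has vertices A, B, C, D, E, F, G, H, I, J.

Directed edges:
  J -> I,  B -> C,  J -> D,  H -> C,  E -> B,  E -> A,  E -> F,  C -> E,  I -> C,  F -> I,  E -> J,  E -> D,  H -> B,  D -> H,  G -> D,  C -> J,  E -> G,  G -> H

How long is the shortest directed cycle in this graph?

3

For each vertex v, BFS finds the shortest path from v back to v.
The shortest such closed walk is E → B → C → E, length 3.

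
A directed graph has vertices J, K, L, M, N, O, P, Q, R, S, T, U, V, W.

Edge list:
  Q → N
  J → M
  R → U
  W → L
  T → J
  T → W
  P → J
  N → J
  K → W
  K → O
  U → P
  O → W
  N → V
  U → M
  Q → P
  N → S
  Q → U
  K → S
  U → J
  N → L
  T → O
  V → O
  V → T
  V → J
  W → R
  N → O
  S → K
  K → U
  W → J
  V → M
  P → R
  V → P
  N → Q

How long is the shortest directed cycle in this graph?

2

For each vertex v, BFS finds the shortest path from v back to v.
The shortest such closed walk is Q → N → Q, length 2.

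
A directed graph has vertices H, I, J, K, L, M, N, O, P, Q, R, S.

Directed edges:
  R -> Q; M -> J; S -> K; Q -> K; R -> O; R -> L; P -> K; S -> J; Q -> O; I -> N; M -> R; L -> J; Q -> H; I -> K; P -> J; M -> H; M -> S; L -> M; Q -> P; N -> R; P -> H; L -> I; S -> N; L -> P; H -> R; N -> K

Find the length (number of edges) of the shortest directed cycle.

3

For each vertex v, BFS finds the shortest path from v back to v.
The shortest such closed walk is R → L → M → R, length 3.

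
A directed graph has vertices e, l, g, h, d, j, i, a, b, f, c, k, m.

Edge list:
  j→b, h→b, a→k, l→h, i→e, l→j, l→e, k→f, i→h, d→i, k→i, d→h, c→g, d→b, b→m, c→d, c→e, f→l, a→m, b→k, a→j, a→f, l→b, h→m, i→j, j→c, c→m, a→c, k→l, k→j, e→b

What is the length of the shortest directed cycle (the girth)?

3

For each vertex v, BFS finds the shortest path from v back to v.
The shortest such closed walk is k → l → b → k, length 3.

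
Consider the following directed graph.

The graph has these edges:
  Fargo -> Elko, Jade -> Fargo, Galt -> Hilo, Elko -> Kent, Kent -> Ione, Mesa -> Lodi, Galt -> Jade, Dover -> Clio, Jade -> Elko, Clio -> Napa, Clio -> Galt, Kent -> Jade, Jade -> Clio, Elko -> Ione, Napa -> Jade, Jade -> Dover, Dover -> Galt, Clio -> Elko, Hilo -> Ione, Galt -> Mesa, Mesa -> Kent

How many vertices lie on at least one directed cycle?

A vertex is on a directed cycle iff it belongs to a strongly connected component of size ≥ 2 (or has a self-loop).
The vertices on cycles are {Clio, Elko, Galt, Jade, Kent, Mesa, Napa, Dover, Fargo} — 9 in total.

9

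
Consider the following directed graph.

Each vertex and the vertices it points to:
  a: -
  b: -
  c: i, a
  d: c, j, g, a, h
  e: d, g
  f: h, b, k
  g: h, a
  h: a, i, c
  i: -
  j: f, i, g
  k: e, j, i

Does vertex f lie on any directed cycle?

f is on a cycle iff f can reach itself via ≥1 edge.
f → k → j → f — yes.

Yes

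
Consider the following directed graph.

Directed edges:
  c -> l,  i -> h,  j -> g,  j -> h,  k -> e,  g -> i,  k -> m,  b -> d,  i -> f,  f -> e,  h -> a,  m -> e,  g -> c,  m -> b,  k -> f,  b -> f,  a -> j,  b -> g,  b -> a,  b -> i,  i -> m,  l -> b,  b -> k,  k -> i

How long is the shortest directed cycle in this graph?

3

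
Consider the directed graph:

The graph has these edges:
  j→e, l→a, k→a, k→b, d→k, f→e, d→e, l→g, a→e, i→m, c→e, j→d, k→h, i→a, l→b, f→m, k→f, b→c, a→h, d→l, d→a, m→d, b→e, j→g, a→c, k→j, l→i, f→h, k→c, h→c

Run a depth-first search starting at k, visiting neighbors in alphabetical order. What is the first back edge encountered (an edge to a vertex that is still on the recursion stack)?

DFS from k (visiting neighbors in alphabetical order); mark gray on enter, black on exit:
k gray
  a gray
    c gray
      e gray
      e black
    c black
    a→e: e black — skip
    h gray
      h→c: c black — skip
    h black
  a black
  b gray
    b→c: c black — skip
    b→e: e black — skip
  b black
  k→c: c black — skip
  f gray
    f→e: e black — skip
    f→h: h black — skip
    m gray
      d gray
        d→a: a black — skip
        d→e: e black — skip
        d→k: k is gray → back edge
First back edge: d → k.

d->k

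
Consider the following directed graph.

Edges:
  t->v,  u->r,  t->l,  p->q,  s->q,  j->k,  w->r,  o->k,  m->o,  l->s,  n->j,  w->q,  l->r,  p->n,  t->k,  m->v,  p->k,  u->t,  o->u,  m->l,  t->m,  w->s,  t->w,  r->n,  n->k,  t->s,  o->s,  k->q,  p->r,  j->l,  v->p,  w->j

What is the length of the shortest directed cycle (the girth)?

For each vertex v, BFS finds the shortest path from v back to v.
The shortest such closed walk is t → m → o → u → t, length 4.

4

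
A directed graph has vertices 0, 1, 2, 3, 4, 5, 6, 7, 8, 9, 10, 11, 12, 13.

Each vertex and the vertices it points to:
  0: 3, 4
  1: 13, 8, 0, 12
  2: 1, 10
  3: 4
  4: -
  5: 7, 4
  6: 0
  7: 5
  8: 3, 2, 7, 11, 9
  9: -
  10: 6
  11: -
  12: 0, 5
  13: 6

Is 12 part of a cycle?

12 lies on a cycle iff there is a path from 12 back to itself.
Exploring from 12, it never reaches itself; equivalently, its strongly connected component is a singleton.

No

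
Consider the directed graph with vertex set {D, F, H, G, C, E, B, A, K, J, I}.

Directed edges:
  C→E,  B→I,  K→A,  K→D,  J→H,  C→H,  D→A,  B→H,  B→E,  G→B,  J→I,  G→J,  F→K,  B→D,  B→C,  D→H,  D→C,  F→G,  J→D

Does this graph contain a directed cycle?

No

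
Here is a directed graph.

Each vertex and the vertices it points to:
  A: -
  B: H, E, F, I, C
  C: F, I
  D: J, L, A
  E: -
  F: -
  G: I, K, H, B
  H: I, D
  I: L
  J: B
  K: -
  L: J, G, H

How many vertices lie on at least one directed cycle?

8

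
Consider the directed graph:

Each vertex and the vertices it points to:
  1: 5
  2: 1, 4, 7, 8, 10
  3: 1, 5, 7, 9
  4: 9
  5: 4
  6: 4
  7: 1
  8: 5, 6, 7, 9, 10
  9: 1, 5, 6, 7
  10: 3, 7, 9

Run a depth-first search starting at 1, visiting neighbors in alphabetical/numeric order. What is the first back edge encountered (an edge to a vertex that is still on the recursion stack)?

DFS from 1 (visiting neighbors in alphabetical/numeric order); mark gray on enter, black on exit:
1 gray
  5 gray
    4 gray
      9 gray
        9→1: 1 is gray → back edge
First back edge: 9 → 1.

9→1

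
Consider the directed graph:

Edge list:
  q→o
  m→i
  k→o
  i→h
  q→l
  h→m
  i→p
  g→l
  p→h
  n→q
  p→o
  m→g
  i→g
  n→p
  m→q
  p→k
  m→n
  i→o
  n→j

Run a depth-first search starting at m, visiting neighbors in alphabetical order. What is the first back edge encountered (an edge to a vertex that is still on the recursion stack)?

DFS from m (visiting neighbors in alphabetical order); mark gray on enter, black on exit:
m gray
  g gray
    l gray
    l black
  g black
  i gray
    i→g: g black — skip
    h gray
      h→m: m is gray → back edge
First back edge: h → m.

h→m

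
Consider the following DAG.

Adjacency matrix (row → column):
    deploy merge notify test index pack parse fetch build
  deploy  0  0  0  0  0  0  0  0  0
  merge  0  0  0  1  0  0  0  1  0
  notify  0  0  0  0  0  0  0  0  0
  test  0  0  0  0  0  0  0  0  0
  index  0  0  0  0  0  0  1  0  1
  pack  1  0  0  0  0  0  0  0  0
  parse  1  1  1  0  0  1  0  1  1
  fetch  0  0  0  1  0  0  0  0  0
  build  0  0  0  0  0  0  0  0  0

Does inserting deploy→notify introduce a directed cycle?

No

Adding deploy→notify creates a cycle iff notify can already reach deploy.
Explore from notify: no path reaches deploy. The graph stays acyclic.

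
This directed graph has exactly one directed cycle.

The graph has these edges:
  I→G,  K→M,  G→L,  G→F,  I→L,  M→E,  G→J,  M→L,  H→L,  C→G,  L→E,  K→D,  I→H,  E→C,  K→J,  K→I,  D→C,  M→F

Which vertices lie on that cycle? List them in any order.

C, E, G, L

DFS with gray/black marking from G:
G gray
  F gray
  F black
  J gray
  J black
  L gray
    E gray
      C gray
        C→G: G is gray → back edge
Back edge closes the cycle G → L → E → C → G; its vertices are {C, E, G, L}.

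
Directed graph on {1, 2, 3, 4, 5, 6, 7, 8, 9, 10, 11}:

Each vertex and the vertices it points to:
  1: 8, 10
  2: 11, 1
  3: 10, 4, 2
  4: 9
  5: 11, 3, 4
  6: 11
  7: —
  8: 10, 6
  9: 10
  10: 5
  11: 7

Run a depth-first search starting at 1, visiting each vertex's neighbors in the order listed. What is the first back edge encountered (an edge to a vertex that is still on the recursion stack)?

DFS from 1 (visiting each vertex's neighbors in the order listed); mark gray on enter, black on exit:
1 gray
  8 gray
    10 gray
      5 gray
        11 gray
          7 gray
          7 black
        11 black
        3 gray
          3→10: 10 is gray → back edge
First back edge: 3 → 10.

3->10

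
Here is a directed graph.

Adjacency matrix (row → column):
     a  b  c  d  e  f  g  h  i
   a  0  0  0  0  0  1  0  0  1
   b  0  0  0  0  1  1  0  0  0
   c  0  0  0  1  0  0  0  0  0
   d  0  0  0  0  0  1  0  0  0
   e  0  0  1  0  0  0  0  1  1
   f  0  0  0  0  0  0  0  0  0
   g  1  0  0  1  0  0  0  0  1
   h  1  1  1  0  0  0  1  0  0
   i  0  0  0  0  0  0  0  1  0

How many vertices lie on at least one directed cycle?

6

A vertex is on a directed cycle iff it belongs to a strongly connected component of size ≥ 2 (or has a self-loop).
The vertices on cycles are {a, b, e, g, h, i} — 6 in total.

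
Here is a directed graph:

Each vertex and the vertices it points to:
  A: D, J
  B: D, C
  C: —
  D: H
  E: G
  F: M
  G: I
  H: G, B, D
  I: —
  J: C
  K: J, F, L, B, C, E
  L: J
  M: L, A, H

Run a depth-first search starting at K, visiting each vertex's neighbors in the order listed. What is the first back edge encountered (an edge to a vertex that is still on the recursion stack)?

B→D

DFS from K (visiting each vertex's neighbors in the order listed); mark gray on enter, black on exit:
K gray
  J gray
    C gray
    C black
  J black
  F gray
    M gray
      L gray
        L→J: J black — skip
      L black
      A gray
        D gray
          H gray
            G gray
              I gray
              I black
            G black
            B gray
              B→D: D is gray → back edge
First back edge: B → D.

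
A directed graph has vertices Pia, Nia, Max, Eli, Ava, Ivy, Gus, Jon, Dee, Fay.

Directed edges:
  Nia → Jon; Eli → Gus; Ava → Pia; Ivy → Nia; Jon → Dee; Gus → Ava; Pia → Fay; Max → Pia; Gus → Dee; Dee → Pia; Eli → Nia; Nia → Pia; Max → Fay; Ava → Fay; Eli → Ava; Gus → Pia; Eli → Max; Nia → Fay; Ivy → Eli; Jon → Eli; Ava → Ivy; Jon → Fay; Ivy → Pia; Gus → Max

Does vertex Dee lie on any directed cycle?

No

Dee lies on a cycle iff there is a path from Dee back to itself.
Exploring from Dee, it never reaches itself; equivalently, its strongly connected component is a singleton.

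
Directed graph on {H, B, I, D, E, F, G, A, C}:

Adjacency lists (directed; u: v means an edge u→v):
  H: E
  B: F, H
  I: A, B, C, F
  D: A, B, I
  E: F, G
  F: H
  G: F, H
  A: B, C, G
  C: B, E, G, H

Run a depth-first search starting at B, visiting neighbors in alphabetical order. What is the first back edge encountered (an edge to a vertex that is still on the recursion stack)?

DFS from B (visiting neighbors in alphabetical order); mark gray on enter, black on exit:
B gray
  F gray
    H gray
      E gray
        E→F: F is gray → back edge
First back edge: E → F.

E->F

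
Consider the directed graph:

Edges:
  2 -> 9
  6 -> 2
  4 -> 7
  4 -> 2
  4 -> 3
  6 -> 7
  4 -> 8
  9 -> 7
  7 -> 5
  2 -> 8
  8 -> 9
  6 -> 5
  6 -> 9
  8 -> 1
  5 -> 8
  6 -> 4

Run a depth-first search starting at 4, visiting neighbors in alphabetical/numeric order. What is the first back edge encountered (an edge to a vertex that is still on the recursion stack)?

DFS from 4 (visiting neighbors in alphabetical/numeric order); mark gray on enter, black on exit:
4 gray
  2 gray
    8 gray
      1 gray
      1 black
      9 gray
        7 gray
          5 gray
            5→8: 8 is gray → back edge
First back edge: 5 → 8.

5->8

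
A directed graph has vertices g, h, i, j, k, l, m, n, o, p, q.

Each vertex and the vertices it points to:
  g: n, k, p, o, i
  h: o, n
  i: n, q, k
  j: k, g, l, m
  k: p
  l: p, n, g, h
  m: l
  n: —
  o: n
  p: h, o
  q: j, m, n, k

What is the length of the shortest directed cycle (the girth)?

For each vertex v, BFS finds the shortest path from v back to v.
The shortest such closed walk is j → g → i → q → j, length 4.

4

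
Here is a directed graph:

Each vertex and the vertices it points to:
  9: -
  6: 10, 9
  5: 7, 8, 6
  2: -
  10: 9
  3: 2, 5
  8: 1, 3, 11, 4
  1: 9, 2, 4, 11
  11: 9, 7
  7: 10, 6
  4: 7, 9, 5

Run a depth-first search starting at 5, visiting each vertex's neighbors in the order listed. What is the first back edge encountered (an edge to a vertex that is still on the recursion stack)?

4→5

DFS from 5 (visiting each vertex's neighbors in the order listed); mark gray on enter, black on exit:
5 gray
  7 gray
    10 gray
      9 gray
      9 black
    10 black
    6 gray
      6→10: 10 black — skip
      6→9: 9 black — skip
    6 black
  7 black
  8 gray
    1 gray
      1→9: 9 black — skip
      2 gray
      2 black
      4 gray
        4→7: 7 black — skip
        4→9: 9 black — skip
        4→5: 5 is gray → back edge
First back edge: 4 → 5.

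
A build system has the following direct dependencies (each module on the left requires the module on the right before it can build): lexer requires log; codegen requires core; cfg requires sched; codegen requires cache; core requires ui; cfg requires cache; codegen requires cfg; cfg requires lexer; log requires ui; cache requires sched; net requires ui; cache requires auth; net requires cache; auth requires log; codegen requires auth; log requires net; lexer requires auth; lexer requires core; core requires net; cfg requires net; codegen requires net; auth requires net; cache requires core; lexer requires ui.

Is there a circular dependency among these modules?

Yes

DFS with white/gray/black marking, starting from sched:
sched gray
sched black
cache gray
  cache→sched: sched black — skip
  auth gray
    net gray
      ui gray
      ui black
      net→cache: cache is gray → back edge
Back edge found, so a cycle exists: cache → auth → net → cache.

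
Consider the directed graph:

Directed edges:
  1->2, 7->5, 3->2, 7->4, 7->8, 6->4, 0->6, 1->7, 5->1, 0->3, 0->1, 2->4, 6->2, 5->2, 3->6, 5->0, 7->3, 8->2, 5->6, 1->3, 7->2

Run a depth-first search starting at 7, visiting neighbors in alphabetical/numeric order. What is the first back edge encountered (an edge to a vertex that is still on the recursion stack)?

DFS from 7 (visiting neighbors in alphabetical/numeric order); mark gray on enter, black on exit:
7 gray
  2 gray
    4 gray
    4 black
  2 black
  3 gray
    3→2: 2 black — skip
    6 gray
      6→2: 2 black — skip
      6→4: 4 black — skip
    6 black
  3 black
  7→4: 4 black — skip
  5 gray
    0 gray
      1 gray
        1→2: 2 black — skip
        1→3: 3 black — skip
        1→7: 7 is gray → back edge
First back edge: 1 → 7.

1->7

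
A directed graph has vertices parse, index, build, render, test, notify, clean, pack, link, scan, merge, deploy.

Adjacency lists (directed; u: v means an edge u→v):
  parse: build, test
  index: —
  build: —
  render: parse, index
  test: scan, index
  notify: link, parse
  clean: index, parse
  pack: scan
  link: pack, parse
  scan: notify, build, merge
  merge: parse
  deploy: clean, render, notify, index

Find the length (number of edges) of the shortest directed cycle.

For each vertex v, BFS finds the shortest path from v back to v.
The shortest such closed walk is notify → parse → test → scan → notify, length 4.

4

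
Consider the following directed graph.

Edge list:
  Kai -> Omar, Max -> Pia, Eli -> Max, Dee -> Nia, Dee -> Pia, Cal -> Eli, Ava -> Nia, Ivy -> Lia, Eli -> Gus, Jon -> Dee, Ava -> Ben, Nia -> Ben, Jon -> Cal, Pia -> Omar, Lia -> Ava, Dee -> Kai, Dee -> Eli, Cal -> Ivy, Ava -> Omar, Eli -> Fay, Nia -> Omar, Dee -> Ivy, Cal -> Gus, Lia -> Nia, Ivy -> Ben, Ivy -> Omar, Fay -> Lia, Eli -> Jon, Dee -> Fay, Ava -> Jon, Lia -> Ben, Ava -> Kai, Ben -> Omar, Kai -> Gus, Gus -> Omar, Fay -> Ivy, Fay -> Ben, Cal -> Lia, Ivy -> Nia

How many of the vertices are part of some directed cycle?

8

A vertex is on a directed cycle iff it belongs to a strongly connected component of size ≥ 2 (or has a self-loop).
The vertices on cycles are {Ava, Cal, Dee, Eli, Fay, Ivy, Jon, Lia} — 8 in total.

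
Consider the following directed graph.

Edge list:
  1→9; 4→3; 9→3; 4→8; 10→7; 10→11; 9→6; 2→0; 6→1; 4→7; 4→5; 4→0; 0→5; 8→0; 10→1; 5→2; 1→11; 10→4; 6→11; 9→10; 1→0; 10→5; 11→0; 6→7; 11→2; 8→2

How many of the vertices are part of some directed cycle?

A vertex is on a directed cycle iff it belongs to a strongly connected component of size ≥ 2 (or has a self-loop).
The vertices on cycles are {0, 1, 2, 5, 6, 9, 10} — 7 in total.

7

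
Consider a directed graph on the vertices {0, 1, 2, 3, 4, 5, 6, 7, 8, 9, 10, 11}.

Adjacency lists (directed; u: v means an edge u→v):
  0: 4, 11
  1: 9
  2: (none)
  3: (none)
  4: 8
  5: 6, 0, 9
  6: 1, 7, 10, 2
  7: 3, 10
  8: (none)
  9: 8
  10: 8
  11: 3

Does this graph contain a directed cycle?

DFS with white/gray/black marking, starting from 7:
7 gray
  3 gray
  3 black
  10 gray
    8 gray
    8 black
  10 black
7 black
0 gray
  4 gray
    4→8: 8 black — skip
  4 black
  11 gray
    11→3: 3 black — skip
  11 black
0 black
1 gray
  9 gray
    9→8: 8 black — skip
  9 black
1 black
2 gray
2 black
5 gray
  6 gray
    6→1: 1 black — skip
    6→7: 7 black — skip
    6→10: 10 black — skip
    6→2: 2 black — skip
  6 black
  5→0: 0 black — skip
  5→9: 9 black — skip
5 black
Every edge goes to a white or black vertex — no back edge, so the graph is acyclic.

No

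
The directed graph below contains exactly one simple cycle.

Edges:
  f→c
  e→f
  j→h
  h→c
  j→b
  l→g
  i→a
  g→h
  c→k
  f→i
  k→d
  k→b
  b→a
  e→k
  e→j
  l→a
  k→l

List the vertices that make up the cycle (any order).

c, g, h, k, l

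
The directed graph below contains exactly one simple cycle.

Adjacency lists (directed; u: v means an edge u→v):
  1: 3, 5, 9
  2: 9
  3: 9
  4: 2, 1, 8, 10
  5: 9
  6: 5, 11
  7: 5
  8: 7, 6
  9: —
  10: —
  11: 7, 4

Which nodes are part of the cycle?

DFS with gray/black marking from 11:
11 gray
  7 gray
    5 gray
      9 gray
      9 black
    5 black
  7 black
  4 gray
    2 gray
      2→9: 9 black — skip
    2 black
    1 gray
      3 gray
        3→9: 9 black — skip
      3 black
      1→5: 5 black — skip
      1→9: 9 black — skip
    1 black
    8 gray
      8→7: 7 black — skip
      6 gray
        6→5: 5 black — skip
        6→11: 11 is gray → back edge
Back edge closes the cycle 11 → 4 → 8 → 6 → 11; its vertices are {4, 6, 8, 11}.

4, 6, 8, 11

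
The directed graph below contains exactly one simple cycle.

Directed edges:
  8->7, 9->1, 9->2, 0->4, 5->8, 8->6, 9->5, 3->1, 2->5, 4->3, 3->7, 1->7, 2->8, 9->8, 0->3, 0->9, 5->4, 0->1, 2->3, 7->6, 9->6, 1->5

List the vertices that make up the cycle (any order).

1, 3, 4, 5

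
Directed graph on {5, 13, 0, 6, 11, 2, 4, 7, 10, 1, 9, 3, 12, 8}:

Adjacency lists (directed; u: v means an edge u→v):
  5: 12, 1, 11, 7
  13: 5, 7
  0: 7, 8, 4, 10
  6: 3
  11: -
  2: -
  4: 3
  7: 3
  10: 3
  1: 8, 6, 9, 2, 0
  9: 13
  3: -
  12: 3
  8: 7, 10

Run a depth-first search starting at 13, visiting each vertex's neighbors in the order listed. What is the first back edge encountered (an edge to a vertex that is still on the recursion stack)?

DFS from 13 (visiting each vertex's neighbors in the order listed); mark gray on enter, black on exit:
13 gray
  5 gray
    12 gray
      3 gray
      3 black
    12 black
    1 gray
      8 gray
        7 gray
          7→3: 3 black — skip
        7 black
        10 gray
          10→3: 3 black — skip
        10 black
      8 black
      6 gray
        6→3: 3 black — skip
      6 black
      9 gray
        9→13: 13 is gray → back edge
First back edge: 9 → 13.

9->13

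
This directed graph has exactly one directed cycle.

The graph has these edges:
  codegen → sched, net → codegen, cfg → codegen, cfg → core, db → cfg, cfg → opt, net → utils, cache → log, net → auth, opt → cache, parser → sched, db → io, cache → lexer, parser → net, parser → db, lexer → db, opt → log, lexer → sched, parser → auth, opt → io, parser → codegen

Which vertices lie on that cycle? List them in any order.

DFS with gray/black marking from db:
db gray
  cfg gray
    opt gray
      log gray
      log black
      cache gray
        lexer gray
          sched gray
          sched black
          lexer→db: db is gray → back edge
Back edge closes the cycle db → cfg → opt → cache → lexer → db; its vertices are {db, cfg, opt, cache, lexer}.

db, cfg, opt, cache, lexer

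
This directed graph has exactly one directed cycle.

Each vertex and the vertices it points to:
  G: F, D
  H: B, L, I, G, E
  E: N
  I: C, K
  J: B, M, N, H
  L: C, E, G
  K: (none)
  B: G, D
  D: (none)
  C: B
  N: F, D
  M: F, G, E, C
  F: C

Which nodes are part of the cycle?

B, C, F, G

DFS with gray/black marking from B:
B gray
  G gray
    F gray
      C gray
        C→B: B is gray → back edge
Back edge closes the cycle B → G → F → C → B; its vertices are {B, C, F, G}.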